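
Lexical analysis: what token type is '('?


Pattern: delimiter/punctuation
Type: PUNCTUATION


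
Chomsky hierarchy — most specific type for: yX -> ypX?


LHS has context (more than one symbol) and |LHS| ≤ |RHS|
Classification: Type 1 (Context-Sensitive)


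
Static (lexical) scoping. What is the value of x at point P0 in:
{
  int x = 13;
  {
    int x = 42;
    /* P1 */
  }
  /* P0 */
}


x declared in the same block as P0
x = 13


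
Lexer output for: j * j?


Scan left to right, longest-match per lexeme
Tokens: ID(j), OP(*), ID(j)


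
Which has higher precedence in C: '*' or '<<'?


'*' is multiplicative (level 10); '<<' is shift (level 8)
Higher level binds tighter
'*' has higher precedence than '<<'


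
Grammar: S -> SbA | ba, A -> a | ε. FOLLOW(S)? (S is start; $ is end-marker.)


$ ∈ FOLLOW(S). For each A -> αBβ: add FIRST(β)\{ε} to FOLLOW(B); if β nullable, add FOLLOW(A).
FOLLOW(S) = {$, b}


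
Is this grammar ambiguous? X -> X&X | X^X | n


'n&n^n' has two parse trees (no precedence encoded between & and ^)
Ambiguous


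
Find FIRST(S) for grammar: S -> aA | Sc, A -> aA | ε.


Per alternative of S: FIRST(aA) = {a}; FIRST(Sc) = {a}
FIRST(S) = {a}


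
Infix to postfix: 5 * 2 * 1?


Left to right (same or higher precedence on left)
Postfix: 5 2 * 1 *


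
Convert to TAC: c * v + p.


Break into single-operator statements:
t1 = c * v
t2 = t1 + p


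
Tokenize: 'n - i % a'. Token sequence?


Scan left to right, longest-match per lexeme
Tokens: ID(n), OP(-), ID(i), OP(%), ID(a)


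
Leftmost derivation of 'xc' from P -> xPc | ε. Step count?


Derivation: P => xPc => xc
Steps: 2


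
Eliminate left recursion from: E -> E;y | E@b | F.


Left-recursive alternatives: E;y, E@b; non-recursive: F
Introduce E': E -> FE', E' -> ;yE' | @bE' | ε


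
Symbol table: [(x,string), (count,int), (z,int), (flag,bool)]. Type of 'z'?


Lookup 'z' → type int


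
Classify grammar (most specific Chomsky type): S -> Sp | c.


Left-linear: every RHS is a terminal or one nonterminal followed by a terminal
Classification: Type 3 (Regular)


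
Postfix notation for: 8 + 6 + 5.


Left to right (same or higher precedence on left)
Postfix: 8 6 + 5 +


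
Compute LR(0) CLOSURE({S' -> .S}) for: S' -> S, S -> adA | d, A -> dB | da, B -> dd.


Start: S' -> .S
For each item with dot before a nonterminal B, add B -> .γ for every B-production
Closure: [S' -> .S, S -> .adA, S -> .d]


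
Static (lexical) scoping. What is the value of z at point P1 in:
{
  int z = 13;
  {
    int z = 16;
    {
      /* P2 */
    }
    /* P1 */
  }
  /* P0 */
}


z declared in the same block as P1
z = 16


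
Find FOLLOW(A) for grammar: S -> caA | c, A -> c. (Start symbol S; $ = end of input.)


$ ∈ FOLLOW(S). For each A -> αBβ: add FIRST(β)\{ε} to FOLLOW(B); if β nullable, add FOLLOW(A).
FOLLOW(A) = {$}


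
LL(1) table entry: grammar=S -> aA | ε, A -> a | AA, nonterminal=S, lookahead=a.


For [S, a]: 'a' ∈ FIRST(aA)
Entry: S -> aA


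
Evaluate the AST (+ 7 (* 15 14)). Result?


Evaluate inner: (* 15 14) = 210
Evaluate root: (+ 7 210) = 217
Result: 217


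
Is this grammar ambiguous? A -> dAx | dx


balanced d^n…x^n: each string has a unique parse
Unambiguous


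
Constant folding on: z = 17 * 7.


17 * 7 = 119 at compile time
Optimized: z = 119


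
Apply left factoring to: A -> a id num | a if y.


Common prefix: 'a'
Factored: A -> a A', A' -> id num | if y


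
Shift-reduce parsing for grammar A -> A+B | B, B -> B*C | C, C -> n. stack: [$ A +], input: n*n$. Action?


no handle ('A+' is not any RHS); shift 'n'
Action: shift


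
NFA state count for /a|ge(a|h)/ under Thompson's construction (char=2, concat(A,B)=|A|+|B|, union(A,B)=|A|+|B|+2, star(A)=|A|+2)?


Syntax tree has 5 char leaf(s), 2 union(s), 0 star(s)
chars contribute 5×2 = 10; each union adds +2; each star adds +2
Total: 10 + 4 + 0 = 14 states


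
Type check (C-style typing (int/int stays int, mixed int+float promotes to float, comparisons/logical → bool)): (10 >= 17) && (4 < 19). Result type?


Operand types: bool && bool
Rule: logical operators take bool operands and yield bool
Result type: bool


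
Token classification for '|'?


Pattern: operator symbol
Type: OPERATOR


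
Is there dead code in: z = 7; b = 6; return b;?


z is assigned but never read
Dead: 'z = 7'


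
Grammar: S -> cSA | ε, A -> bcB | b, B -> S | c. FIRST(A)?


Per alternative of A: FIRST(bcB) = {b}; FIRST(b) = {b}
FIRST(A) = {b}


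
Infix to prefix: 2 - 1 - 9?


left-to-right (same/higher precedence on left): tree is (- (- 2 1) 9)
Prefix: - - 2 1 9


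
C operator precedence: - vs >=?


'-' is additive (level 9); '>=' is relational (level 7)
Higher level binds tighter
'-' has higher precedence than '>='


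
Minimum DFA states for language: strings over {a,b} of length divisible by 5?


Track length mod 5: states 0..4, accept at 0
Minimal DFA: 5 states


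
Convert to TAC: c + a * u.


Break into single-operator statements:
t1 = a * u
t2 = c + t1


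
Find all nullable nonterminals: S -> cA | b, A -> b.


A nonterminal is nullable iff some alternative derives ε (directly, or every symbol in it is nullable)
Nullable: {}


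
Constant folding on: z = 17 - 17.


17 - 17 = 0 at compile time
Optimized: z = 0


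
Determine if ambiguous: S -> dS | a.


right-linear, alternatives start with distinct terminals 'd' vs 'a': unique leftmost derivation
Unambiguous


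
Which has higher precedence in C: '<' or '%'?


'%' is multiplicative (level 10); '<' is relational (level 7)
Higher level binds tighter
'%' has higher precedence than '<'


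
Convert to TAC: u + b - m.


Break into single-operator statements:
t1 = u + b
t2 = t1 - m


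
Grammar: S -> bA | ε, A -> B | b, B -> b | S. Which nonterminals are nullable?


A nonterminal is nullable iff some alternative derives ε (directly, or every symbol in it is nullable)
Nullable: {A, B, S}


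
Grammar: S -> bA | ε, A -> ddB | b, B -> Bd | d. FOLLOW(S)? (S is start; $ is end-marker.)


$ ∈ FOLLOW(S). For each A -> αBβ: add FIRST(β)\{ε} to FOLLOW(B); if β nullable, add FOLLOW(A).
FOLLOW(S) = {$}


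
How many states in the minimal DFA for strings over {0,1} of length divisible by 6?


Track length mod 6: states 0..5, accept at 0
Minimal DFA: 6 states


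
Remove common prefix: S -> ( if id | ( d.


Common prefix: '('
Factored: S -> ( S', S' -> if id | d


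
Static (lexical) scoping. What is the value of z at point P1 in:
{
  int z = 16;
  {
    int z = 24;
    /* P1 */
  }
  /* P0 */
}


z declared in the same block as P1
z = 24


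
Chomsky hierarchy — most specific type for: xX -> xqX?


LHS has context (more than one symbol) and |LHS| ≤ |RHS|
Classification: Type 1 (Context-Sensitive)


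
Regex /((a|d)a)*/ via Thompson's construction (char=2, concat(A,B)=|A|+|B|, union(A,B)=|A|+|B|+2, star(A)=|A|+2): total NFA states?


Syntax tree has 3 char leaf(s), 1 union(s), 1 star(s)
chars contribute 3×2 = 6; each union adds +2; each star adds +2
Total: 6 + 2 + 2 = 10 states


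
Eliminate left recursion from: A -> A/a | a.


Left-recursive alternatives: A/a; non-recursive: a
Introduce A': A -> aA', A' -> /aA' | ε


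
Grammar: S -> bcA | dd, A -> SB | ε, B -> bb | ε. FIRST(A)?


Per alternative of A: FIRST(SB) = {b, d}; FIRST(ε) = {ε}
FIRST(A) = {b, d, ε}


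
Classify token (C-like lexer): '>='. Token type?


Pattern: operator symbol
Type: OPERATOR


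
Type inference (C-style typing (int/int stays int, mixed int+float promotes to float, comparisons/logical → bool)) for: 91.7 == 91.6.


Operand types: float == float
Rule: comparison yields bool
Result type: bool


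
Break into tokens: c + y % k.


Scan left to right, longest-match per lexeme
Tokens: ID(c), OP(+), ID(y), OP(%), ID(k)


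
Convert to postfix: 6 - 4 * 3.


* has higher precedence, evaluate 4*3 first
Postfix: 6 4 3 * -


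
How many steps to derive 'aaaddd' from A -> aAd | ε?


Derivation: A => aAd => aaAdd => aaaAddd => aaaddd
Steps: 4


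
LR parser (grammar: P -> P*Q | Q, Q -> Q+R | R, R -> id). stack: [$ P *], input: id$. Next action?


no handle ('P*' is not any RHS); shift 'id'
Action: shift


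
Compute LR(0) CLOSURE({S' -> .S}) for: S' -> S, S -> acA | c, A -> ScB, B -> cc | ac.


Start: S' -> .S
For each item with dot before a nonterminal B, add B -> .γ for every B-production
Closure: [S' -> .S, S -> .acA, S -> .c]


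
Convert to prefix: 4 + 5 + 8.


left-to-right (same/higher precedence on left): tree is (+ (+ 4 5) 8)
Prefix: + + 4 5 8


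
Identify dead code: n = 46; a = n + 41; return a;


n is read by a's definition; a is returned
No dead code


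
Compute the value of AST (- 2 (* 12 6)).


Evaluate inner: (* 12 6) = 72
Evaluate root: (- 2 72) = -70
Result: -70


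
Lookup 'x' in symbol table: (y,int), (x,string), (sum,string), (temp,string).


Lookup 'x' → type string


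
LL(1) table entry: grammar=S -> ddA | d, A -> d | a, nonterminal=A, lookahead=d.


For [A, d]: 'd' ∈ FIRST(d)
Entry: A -> d


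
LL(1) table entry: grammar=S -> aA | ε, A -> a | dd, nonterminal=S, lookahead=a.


For [S, a]: 'a' ∈ FIRST(aA)
Entry: S -> aA


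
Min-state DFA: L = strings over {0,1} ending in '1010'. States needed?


Track the longest suffix of input matching a prefix of '1010': 5 classes (prefixes of length 0..4)
Minimal DFA: 5 states


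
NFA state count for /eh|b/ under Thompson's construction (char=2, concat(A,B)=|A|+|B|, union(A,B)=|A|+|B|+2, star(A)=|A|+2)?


Syntax tree has 3 char leaf(s), 1 union(s), 0 star(s)
chars contribute 3×2 = 6; each union adds +2; each star adds +2
Total: 6 + 2 + 0 = 8 states


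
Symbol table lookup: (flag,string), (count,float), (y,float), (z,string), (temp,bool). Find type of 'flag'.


Lookup 'flag' → type string


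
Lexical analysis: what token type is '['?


Pattern: delimiter/punctuation
Type: PUNCTUATION


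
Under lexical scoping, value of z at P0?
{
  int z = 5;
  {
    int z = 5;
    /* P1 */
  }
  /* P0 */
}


z declared in the same block as P0
z = 5


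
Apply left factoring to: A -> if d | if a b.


Common prefix: 'if'
Factored: A -> if A', A' -> d | a b


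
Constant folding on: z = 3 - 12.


3 - 12 = -9 at compile time
Optimized: z = -9


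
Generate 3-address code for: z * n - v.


Break into single-operator statements:
t1 = z * n
t2 = t1 - v


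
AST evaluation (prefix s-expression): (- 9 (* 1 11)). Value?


Evaluate inner: (* 1 11) = 11
Evaluate root: (- 9 11) = -2
Result: -2


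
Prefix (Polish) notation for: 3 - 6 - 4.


left-to-right (same/higher precedence on left): tree is (- (- 3 6) 4)
Prefix: - - 3 6 4


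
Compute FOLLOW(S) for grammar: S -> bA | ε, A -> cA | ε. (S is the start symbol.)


$ ∈ FOLLOW(S). For each A -> αBβ: add FIRST(β)\{ε} to FOLLOW(B); if β nullable, add FOLLOW(A).
FOLLOW(S) = {$}


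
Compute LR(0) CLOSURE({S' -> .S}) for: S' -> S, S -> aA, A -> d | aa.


Start: S' -> .S
For each item with dot before a nonterminal B, add B -> .γ for every B-production
Closure: [S' -> .S, S -> .aA]


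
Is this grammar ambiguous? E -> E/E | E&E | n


'n/n&n' has two parse trees (no precedence encoded between / and &)
Ambiguous


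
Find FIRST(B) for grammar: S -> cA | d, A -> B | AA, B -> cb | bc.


Per alternative of B: FIRST(cb) = {c}; FIRST(bc) = {b}
FIRST(B) = {b, c}


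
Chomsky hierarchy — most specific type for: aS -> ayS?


LHS has context (more than one symbol) and |LHS| ≤ |RHS|
Classification: Type 1 (Context-Sensitive)


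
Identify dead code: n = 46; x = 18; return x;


n is assigned but never read
Dead: 'n = 46'


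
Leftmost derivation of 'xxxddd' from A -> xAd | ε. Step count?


Derivation: A => xAd => xxAdd => xxxAddd => xxxddd
Steps: 4


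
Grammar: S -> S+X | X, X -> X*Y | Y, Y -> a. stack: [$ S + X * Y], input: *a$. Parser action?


handle 'X*Y' on top
Action: reduce (X -> X*Y)


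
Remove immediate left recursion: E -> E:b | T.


Left-recursive alternatives: E:b; non-recursive: T
Introduce E': E -> TE', E' -> :bE' | ε


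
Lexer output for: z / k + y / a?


Scan left to right, longest-match per lexeme
Tokens: ID(z), OP(/), ID(k), OP(+), ID(y), OP(/), ID(a)


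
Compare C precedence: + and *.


'*' is multiplicative (level 10); '+' is additive (level 9)
Higher level binds tighter
'*' has higher precedence than '+'


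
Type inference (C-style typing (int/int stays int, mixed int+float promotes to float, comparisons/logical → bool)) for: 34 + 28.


Operand types: int + int
Rule: mixed int/float promotes to float; int/int stays int
Result type: int


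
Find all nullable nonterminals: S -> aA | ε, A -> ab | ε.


A nonterminal is nullable iff some alternative derives ε (directly, or every symbol in it is nullable)
Nullable: {A, S}


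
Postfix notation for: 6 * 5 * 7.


Left to right (same or higher precedence on left)
Postfix: 6 5 * 7 *


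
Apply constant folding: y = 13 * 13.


13 * 13 = 169 at compile time
Optimized: y = 169


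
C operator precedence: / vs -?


'/' is multiplicative (level 10); '-' is additive (level 9)
Higher level binds tighter
'/' has higher precedence than '-'


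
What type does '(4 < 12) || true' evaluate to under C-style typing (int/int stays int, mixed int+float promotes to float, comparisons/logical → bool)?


Operand types: bool || bool
Rule: logical operators take bool operands and yield bool
Result type: bool


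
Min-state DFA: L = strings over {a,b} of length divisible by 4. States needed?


Track length mod 4: states 0..3, accept at 0
Minimal DFA: 4 states


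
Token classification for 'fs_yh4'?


Pattern: letter/underscore followed by alphanumerics, not a keyword
Type: IDENTIFIER


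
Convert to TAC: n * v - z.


Break into single-operator statements:
t1 = n * v
t2 = t1 - z


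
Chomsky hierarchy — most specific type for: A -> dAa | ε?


Single nonterminal LHS, but d^n a^n is not regular
Classification: Type 2 (Context-Free)


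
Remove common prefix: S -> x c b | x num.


Common prefix: 'x'
Factored: S -> x S', S' -> c b | num


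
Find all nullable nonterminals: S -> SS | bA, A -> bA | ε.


A nonterminal is nullable iff some alternative derives ε (directly, or every symbol in it is nullable)
Nullable: {A}


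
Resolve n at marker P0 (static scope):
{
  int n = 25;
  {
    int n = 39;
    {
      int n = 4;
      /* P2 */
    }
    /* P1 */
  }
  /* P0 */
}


n declared in the same block as P0
n = 25


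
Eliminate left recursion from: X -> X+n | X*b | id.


Left-recursive alternatives: X+n, X*b; non-recursive: id
Introduce X': X -> idX', X' -> +nX' | *bX' | ε


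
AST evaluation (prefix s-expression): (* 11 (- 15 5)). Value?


Evaluate inner: (- 15 5) = 10
Evaluate root: (* 11 10) = 110
Result: 110


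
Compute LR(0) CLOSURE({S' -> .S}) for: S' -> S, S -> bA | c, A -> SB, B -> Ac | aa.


Start: S' -> .S
For each item with dot before a nonterminal B, add B -> .γ for every B-production
Closure: [S' -> .S, S -> .bA, S -> .c]


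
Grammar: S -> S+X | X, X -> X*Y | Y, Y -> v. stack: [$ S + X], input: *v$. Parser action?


'*' can extend X; shift to build X -> X*Y
Action: shift


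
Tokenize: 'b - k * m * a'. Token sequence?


Scan left to right, longest-match per lexeme
Tokens: ID(b), OP(-), ID(k), OP(*), ID(m), OP(*), ID(a)


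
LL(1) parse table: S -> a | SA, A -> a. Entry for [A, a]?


For [A, a]: 'a' ∈ FIRST(a)
Entry: A -> a


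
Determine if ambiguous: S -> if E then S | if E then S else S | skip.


dangling else: 'if E then if E then skip else skip' parses two ways
Ambiguous


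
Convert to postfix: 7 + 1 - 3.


Left to right (same or higher precedence on left)
Postfix: 7 1 + 3 -


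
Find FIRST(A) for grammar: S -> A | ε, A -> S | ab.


Per alternative of A: FIRST(S) = {a, ε}; FIRST(ab) = {a}
FIRST(A) = {a, ε}


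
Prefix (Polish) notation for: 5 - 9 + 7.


left-to-right (same/higher precedence on left): tree is (+ (- 5 9) 7)
Prefix: + - 5 9 7


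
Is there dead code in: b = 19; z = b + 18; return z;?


b is read by z's definition; z is returned
No dead code


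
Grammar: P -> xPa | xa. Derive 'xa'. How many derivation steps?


Derivation: P => xa
Steps: 1


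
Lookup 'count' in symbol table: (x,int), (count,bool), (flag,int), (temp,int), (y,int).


Lookup 'count' → type bool


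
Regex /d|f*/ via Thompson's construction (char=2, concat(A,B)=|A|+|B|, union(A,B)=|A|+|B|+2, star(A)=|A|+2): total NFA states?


Syntax tree has 2 char leaf(s), 1 union(s), 1 star(s)
chars contribute 2×2 = 4; each union adds +2; each star adds +2
Total: 4 + 2 + 2 = 8 states


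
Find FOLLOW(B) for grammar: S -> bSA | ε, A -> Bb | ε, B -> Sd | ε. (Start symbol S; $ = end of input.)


$ ∈ FOLLOW(S). For each A -> αBβ: add FIRST(β)\{ε} to FOLLOW(B); if β nullable, add FOLLOW(A).
FOLLOW(B) = {b}


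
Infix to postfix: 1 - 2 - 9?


Left to right (same or higher precedence on left)
Postfix: 1 2 - 9 -


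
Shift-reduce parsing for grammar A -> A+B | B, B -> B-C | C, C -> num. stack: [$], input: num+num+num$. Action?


no handle on stack; shift 'num'
Action: shift


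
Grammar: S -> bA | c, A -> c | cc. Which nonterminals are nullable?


A nonterminal is nullable iff some alternative derives ε (directly, or every symbol in it is nullable)
Nullable: {}


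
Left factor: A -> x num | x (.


Common prefix: 'x'
Factored: A -> x A', A' -> num | (


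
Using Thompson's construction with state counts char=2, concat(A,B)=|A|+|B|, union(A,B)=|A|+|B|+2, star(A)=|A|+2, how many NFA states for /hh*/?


Syntax tree has 2 char leaf(s), 0 union(s), 1 star(s)
chars contribute 2×2 = 4; each union adds +2; each star adds +2
Total: 4 + 0 + 2 = 6 states


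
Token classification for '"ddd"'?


Pattern: double-quoted sequence
Type: STRING_LITERAL


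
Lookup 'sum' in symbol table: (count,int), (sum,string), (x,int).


Lookup 'sum' → type string


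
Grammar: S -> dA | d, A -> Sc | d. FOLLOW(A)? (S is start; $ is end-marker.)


$ ∈ FOLLOW(S). For each A -> αBβ: add FIRST(β)\{ε} to FOLLOW(B); if β nullable, add FOLLOW(A).
FOLLOW(A) = {$, c}


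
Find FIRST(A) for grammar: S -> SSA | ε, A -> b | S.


Per alternative of A: FIRST(b) = {b}; FIRST(S) = {b, ε}
FIRST(A) = {b, ε}


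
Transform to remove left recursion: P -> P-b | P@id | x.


Left-recursive alternatives: P-b, P@id; non-recursive: x
Introduce P': P -> xP', P' -> -bP' | @idP' | ε


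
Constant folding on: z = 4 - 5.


4 - 5 = -1 at compile time
Optimized: z = -1


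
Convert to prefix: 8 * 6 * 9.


left-to-right (same/higher precedence on left): tree is (* (* 8 6) 9)
Prefix: * * 8 6 9


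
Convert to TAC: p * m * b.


Break into single-operator statements:
t1 = p * m
t2 = t1 * b


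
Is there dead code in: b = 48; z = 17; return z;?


b is assigned but never read
Dead: 'b = 48'


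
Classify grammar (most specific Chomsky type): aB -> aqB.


LHS has context (more than one symbol) and |LHS| ≤ |RHS|
Classification: Type 1 (Context-Sensitive)


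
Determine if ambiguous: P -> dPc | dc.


balanced d^n…c^n: each string has a unique parse
Unambiguous


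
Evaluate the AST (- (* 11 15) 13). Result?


Evaluate inner: (* 11 15) = 165
Evaluate root: (- 165 13) = 152
Result: 152


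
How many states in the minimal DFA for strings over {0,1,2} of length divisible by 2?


Track length mod 2: states 0..1, accept at 0
Minimal DFA: 2 states


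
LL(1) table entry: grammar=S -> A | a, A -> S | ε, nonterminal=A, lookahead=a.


For [A, a]: 'a' ∈ FIRST(S)
Entry: A -> S


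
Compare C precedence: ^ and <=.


'<=' is relational (level 7); '^' is bitwise XOR (level 4)
Higher level binds tighter
'<=' has higher precedence than '^'


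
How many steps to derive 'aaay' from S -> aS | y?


Derivation: S => aS => aaS => aaaS => aaay
Steps: 4


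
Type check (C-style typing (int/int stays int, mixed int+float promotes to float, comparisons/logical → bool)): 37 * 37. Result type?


Operand types: int * int
Rule: mixed int/float promotes to float; int/int stays int
Result type: int


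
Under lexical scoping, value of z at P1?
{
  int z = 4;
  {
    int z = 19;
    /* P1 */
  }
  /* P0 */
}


z declared in the same block as P1
z = 19


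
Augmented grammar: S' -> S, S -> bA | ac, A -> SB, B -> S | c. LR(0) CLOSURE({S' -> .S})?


Start: S' -> .S
For each item with dot before a nonterminal B, add B -> .γ for every B-production
Closure: [S' -> .S, S -> .bA, S -> .ac]


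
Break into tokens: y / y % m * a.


Scan left to right, longest-match per lexeme
Tokens: ID(y), OP(/), ID(y), OP(%), ID(m), OP(*), ID(a)


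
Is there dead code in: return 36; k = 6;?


statement follows a return and is unreachable
Dead: 'k = 6'


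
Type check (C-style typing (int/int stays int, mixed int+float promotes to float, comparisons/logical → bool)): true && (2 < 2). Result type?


Operand types: bool && bool
Rule: logical operators take bool operands and yield bool
Result type: bool


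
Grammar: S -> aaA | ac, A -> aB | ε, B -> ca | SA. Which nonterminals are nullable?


A nonterminal is nullable iff some alternative derives ε (directly, or every symbol in it is nullable)
Nullable: {A}


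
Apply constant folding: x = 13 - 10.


13 - 10 = 3 at compile time
Optimized: x = 3


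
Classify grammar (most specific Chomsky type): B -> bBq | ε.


Single nonterminal LHS, but b^n q^n is not regular
Classification: Type 2 (Context-Free)


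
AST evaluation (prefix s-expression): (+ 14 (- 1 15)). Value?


Evaluate inner: (- 1 15) = -14
Evaluate root: (+ 14 -14) = 0
Result: 0


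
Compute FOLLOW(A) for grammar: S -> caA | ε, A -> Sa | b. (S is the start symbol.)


$ ∈ FOLLOW(S). For each A -> αBβ: add FIRST(β)\{ε} to FOLLOW(B); if β nullable, add FOLLOW(A).
FOLLOW(A) = {$, a}


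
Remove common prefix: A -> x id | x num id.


Common prefix: 'x'
Factored: A -> x A', A' -> id | num id


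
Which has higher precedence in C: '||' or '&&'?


'&&' is logical AND (level 2); '||' is logical OR (level 1)
Higher level binds tighter
'&&' has higher precedence than '||'


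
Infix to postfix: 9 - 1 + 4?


Left to right (same or higher precedence on left)
Postfix: 9 1 - 4 +


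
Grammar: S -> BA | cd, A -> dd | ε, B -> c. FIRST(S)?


Per alternative of S: FIRST(BA) = {c}; FIRST(cd) = {c}
FIRST(S) = {c}


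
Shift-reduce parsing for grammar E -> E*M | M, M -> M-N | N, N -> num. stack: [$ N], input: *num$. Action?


'N' (not preceded by M-) is the handle for M -> N
Action: reduce (M -> N)


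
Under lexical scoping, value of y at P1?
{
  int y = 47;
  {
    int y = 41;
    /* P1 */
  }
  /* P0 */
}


y declared in the same block as P1
y = 41


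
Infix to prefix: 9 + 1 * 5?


'*' binds tighter: tree is (+ 9 (* 1 5))
Prefix: + 9 * 1 5


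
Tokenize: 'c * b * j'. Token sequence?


Scan left to right, longest-match per lexeme
Tokens: ID(c), OP(*), ID(b), OP(*), ID(j)


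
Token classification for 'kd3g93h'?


Pattern: letter/underscore followed by alphanumerics, not a keyword
Type: IDENTIFIER


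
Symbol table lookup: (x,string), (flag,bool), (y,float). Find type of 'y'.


Lookup 'y' → type float


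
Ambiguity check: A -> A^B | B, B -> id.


precedence layered via separate nonterminal B: deterministic
Unambiguous


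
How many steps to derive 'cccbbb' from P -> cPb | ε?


Derivation: P => cPb => ccPbb => cccPbbb => cccbbb
Steps: 4


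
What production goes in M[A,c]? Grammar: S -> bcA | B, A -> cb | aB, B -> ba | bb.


For [A, c]: 'c' ∈ FIRST(cb)
Entry: A -> cb


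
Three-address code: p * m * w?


Break into single-operator statements:
t1 = p * m
t2 = t1 * w


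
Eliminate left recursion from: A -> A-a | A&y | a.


Left-recursive alternatives: A-a, A&y; non-recursive: a
Introduce A': A -> aA', A' -> -aA' | &yA' | ε


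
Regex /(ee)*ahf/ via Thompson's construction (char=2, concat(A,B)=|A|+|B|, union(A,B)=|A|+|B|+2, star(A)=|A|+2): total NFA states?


Syntax tree has 5 char leaf(s), 0 union(s), 1 star(s)
chars contribute 5×2 = 10; each union adds +2; each star adds +2
Total: 10 + 0 + 2 = 12 states


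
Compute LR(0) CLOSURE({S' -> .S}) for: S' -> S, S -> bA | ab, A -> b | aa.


Start: S' -> .S
For each item with dot before a nonterminal B, add B -> .γ for every B-production
Closure: [S' -> .S, S -> .bA, S -> .ab]


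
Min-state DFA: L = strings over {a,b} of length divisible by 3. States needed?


Track length mod 3: states 0..2, accept at 0
Minimal DFA: 3 states


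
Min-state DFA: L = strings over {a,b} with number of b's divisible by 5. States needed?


Track (count of b) mod 5: states 0..4, accept at 0
Minimal DFA: 5 states


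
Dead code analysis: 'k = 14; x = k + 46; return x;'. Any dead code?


k is read by x's definition; x is returned
No dead code


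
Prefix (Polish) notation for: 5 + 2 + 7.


left-to-right (same/higher precedence on left): tree is (+ (+ 5 2) 7)
Prefix: + + 5 2 7


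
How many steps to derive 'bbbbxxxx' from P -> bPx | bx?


Derivation: P => bPx => bbPxx => bbbPxxx => bbbbxxxx
Steps: 4


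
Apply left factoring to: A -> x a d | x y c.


Common prefix: 'x'
Factored: A -> x A', A' -> a d | y c


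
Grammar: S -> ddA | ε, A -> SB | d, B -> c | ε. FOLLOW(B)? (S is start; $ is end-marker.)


$ ∈ FOLLOW(S). For each A -> αBβ: add FIRST(β)\{ε} to FOLLOW(B); if β nullable, add FOLLOW(A).
FOLLOW(B) = {$, c}


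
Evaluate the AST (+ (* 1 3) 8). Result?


Evaluate inner: (* 1 3) = 3
Evaluate root: (+ 3 8) = 11
Result: 11


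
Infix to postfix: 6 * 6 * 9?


Left to right (same or higher precedence on left)
Postfix: 6 6 * 9 *


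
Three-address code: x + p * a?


Break into single-operator statements:
t1 = p * a
t2 = x + t1


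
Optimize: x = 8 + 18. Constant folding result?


8 + 18 = 26 at compile time
Optimized: x = 26


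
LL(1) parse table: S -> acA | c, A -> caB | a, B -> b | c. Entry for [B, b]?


For [B, b]: 'b' ∈ FIRST(b)
Entry: B -> b


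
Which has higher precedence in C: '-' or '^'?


'-' is additive (level 9); '^' is bitwise XOR (level 4)
Higher level binds tighter
'-' has higher precedence than '^'


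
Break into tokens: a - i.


Scan left to right, longest-match per lexeme
Tokens: ID(a), OP(-), ID(i)


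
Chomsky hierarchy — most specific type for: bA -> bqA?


LHS has context (more than one symbol) and |LHS| ≤ |RHS|
Classification: Type 1 (Context-Sensitive)


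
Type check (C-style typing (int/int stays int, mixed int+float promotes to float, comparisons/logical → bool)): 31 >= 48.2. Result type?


Operand types: int >= float
Rule: comparison yields bool
Result type: bool


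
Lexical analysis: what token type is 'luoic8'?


Pattern: letter/underscore followed by alphanumerics, not a keyword
Type: IDENTIFIER


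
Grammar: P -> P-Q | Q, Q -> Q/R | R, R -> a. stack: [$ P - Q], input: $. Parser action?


handle 'P-Q' on top; lookahead ∈ FOLLOW(P) = {-, $}
Action: reduce (P -> P-Q)


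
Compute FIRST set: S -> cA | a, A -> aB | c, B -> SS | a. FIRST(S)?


Per alternative of S: FIRST(cA) = {c}; FIRST(a) = {a}
FIRST(S) = {a, c}


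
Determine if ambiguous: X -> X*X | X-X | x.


'x*x-x' has two parse trees (no precedence encoded between * and -)
Ambiguous


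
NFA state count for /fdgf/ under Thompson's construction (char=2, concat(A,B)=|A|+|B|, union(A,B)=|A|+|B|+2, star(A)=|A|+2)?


Syntax tree has 4 char leaf(s), 0 union(s), 0 star(s)
chars contribute 4×2 = 8; each union adds +2; each star adds +2
Total: 8 + 0 + 0 = 8 states


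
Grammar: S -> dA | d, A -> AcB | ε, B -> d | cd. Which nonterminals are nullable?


A nonterminal is nullable iff some alternative derives ε (directly, or every symbol in it is nullable)
Nullable: {A}


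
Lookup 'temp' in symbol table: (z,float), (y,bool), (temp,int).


Lookup 'temp' → type int


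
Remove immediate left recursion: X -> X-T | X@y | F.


Left-recursive alternatives: X-T, X@y; non-recursive: F
Introduce X': X -> FX', X' -> -TX' | @yX' | ε


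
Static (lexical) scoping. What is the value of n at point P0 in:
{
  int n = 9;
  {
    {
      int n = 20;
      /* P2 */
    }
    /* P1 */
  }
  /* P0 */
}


n declared in the same block as P0
n = 9


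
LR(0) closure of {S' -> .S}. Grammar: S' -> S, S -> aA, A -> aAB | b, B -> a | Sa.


Start: S' -> .S
For each item with dot before a nonterminal B, add B -> .γ for every B-production
Closure: [S' -> .S, S -> .aA]


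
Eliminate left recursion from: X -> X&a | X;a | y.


Left-recursive alternatives: X&a, X;a; non-recursive: y
Introduce X': X -> yX', X' -> &aX' | ;aX' | ε


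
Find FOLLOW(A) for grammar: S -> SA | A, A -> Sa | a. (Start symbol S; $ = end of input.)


$ ∈ FOLLOW(S). For each A -> αBβ: add FIRST(β)\{ε} to FOLLOW(B); if β nullable, add FOLLOW(A).
FOLLOW(A) = {$, a}


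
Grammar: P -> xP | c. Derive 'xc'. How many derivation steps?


Derivation: P => xP => xc
Steps: 2


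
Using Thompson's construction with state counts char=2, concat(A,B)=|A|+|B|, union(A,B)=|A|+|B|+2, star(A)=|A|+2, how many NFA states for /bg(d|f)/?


Syntax tree has 4 char leaf(s), 1 union(s), 0 star(s)
chars contribute 4×2 = 8; each union adds +2; each star adds +2
Total: 8 + 2 + 0 = 10 states


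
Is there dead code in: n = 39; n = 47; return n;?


first assignment to n is overwritten before any read
Dead: 'n = 39'


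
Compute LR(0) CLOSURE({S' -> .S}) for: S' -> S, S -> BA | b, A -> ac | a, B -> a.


Start: S' -> .S
For each item with dot before a nonterminal B, add B -> .γ for every B-production
Closure: [S' -> .S, S -> .BA, S -> .b, B -> .a]


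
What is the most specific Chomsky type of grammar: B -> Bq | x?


Left-linear: every RHS is a terminal or one nonterminal followed by a terminal
Classification: Type 3 (Regular)


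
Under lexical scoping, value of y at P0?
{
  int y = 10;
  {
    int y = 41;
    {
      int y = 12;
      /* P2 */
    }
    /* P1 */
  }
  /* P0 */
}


y declared in the same block as P0
y = 10


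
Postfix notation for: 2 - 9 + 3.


Left to right (same or higher precedence on left)
Postfix: 2 9 - 3 +


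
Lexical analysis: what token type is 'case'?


Pattern: reserved word
Type: KEYWORD


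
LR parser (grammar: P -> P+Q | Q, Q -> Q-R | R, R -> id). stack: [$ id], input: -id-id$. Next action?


'id' on top is the handle for R -> id
Action: reduce (R -> id)


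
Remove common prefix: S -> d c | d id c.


Common prefix: 'd'
Factored: S -> d S', S' -> c | id c


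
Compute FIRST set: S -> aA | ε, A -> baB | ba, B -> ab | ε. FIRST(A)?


Per alternative of A: FIRST(baB) = {b}; FIRST(ba) = {b}
FIRST(A) = {b}


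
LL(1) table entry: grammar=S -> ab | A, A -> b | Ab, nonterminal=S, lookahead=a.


For [S, a]: 'a' ∈ FIRST(ab)
Entry: S -> ab


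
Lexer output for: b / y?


Scan left to right, longest-match per lexeme
Tokens: ID(b), OP(/), ID(y)


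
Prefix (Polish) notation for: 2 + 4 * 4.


'*' binds tighter: tree is (+ 2 (* 4 4))
Prefix: + 2 * 4 4


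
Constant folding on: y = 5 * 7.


5 * 7 = 35 at compile time
Optimized: y = 35


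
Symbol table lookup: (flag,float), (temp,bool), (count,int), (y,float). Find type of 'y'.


Lookup 'y' → type float


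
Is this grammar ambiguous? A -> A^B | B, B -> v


precedence layered via separate nonterminal B: deterministic
Unambiguous


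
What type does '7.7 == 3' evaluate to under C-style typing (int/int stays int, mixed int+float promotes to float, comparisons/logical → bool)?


Operand types: float == int
Rule: comparison yields bool
Result type: bool


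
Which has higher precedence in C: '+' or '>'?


'+' is additive (level 9); '>' is relational (level 7)
Higher level binds tighter
'+' has higher precedence than '>'


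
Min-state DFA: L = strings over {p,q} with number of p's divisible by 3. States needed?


Track (count of p) mod 3: states 0..2, accept at 0
Minimal DFA: 3 states


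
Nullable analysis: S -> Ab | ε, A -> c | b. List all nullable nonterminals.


A nonterminal is nullable iff some alternative derives ε (directly, or every symbol in it is nullable)
Nullable: {S}


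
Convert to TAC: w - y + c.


Break into single-operator statements:
t1 = w - y
t2 = t1 + c


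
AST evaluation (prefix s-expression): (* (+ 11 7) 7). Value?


Evaluate inner: (+ 11 7) = 18
Evaluate root: (* 18 7) = 126
Result: 126


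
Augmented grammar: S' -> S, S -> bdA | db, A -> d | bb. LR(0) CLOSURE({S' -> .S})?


Start: S' -> .S
For each item with dot before a nonterminal B, add B -> .γ for every B-production
Closure: [S' -> .S, S -> .bdA, S -> .db]


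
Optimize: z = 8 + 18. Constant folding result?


8 + 18 = 26 at compile time
Optimized: z = 26


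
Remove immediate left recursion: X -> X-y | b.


Left-recursive alternatives: X-y; non-recursive: b
Introduce X': X -> bX', X' -> -yX' | ε


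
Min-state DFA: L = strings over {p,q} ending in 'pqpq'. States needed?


Track the longest suffix of input matching a prefix of 'pqpq': 5 classes (prefixes of length 0..4)
Minimal DFA: 5 states


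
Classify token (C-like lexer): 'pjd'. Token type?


Pattern: letter/underscore followed by alphanumerics, not a keyword
Type: IDENTIFIER


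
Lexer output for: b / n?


Scan left to right, longest-match per lexeme
Tokens: ID(b), OP(/), ID(n)


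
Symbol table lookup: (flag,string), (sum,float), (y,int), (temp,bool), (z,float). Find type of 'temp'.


Lookup 'temp' → type bool


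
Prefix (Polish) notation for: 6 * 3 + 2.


left-to-right (same/higher precedence on left): tree is (+ (* 6 3) 2)
Prefix: + * 6 3 2


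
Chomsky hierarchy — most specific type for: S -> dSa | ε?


Single nonterminal LHS, but d^n a^n is not regular
Classification: Type 2 (Context-Free)


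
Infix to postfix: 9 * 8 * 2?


Left to right (same or higher precedence on left)
Postfix: 9 8 * 2 *


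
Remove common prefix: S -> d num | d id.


Common prefix: 'd'
Factored: S -> d S', S' -> num | id


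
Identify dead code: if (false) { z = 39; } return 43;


condition is constant false, so the whole block is unreachable
Dead: 'if (false) { z = 39; }'


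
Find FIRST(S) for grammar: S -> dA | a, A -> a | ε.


Per alternative of S: FIRST(dA) = {d}; FIRST(a) = {a}
FIRST(S) = {a, d}


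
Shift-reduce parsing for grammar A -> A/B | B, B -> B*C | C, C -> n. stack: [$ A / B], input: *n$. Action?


'*' can extend B; shift to build B -> B*C
Action: shift


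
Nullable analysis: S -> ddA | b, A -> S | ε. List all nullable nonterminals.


A nonterminal is nullable iff some alternative derives ε (directly, or every symbol in it is nullable)
Nullable: {A}


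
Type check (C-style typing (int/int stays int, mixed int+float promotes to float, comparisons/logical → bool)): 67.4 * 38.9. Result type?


Operand types: float * float
Rule: mixed int/float promotes to float; int/int stays int
Result type: float


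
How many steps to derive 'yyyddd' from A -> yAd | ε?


Derivation: A => yAd => yyAdd => yyyAddd => yyyddd
Steps: 4


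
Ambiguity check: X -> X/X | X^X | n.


'n/n^n' has two parse trees (no precedence encoded between / and ^)
Ambiguous


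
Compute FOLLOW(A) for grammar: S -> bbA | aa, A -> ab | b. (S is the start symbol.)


$ ∈ FOLLOW(S). For each A -> αBβ: add FIRST(β)\{ε} to FOLLOW(B); if β nullable, add FOLLOW(A).
FOLLOW(A) = {$}


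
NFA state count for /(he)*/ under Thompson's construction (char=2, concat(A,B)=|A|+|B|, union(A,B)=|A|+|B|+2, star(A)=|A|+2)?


Syntax tree has 2 char leaf(s), 0 union(s), 1 star(s)
chars contribute 2×2 = 4; each union adds +2; each star adds +2
Total: 4 + 0 + 2 = 6 states


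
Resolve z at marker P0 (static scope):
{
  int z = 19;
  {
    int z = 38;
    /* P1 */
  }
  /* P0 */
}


z declared in the same block as P0
z = 19


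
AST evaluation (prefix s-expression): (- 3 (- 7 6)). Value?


Evaluate inner: (- 7 6) = 1
Evaluate root: (- 3 1) = 2
Result: 2


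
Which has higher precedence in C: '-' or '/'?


'/' is multiplicative (level 10); '-' is additive (level 9)
Higher level binds tighter
'/' has higher precedence than '-'


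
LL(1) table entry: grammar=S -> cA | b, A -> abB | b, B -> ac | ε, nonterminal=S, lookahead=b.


For [S, b]: 'b' ∈ FIRST(b)
Entry: S -> b


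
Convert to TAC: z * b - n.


Break into single-operator statements:
t1 = z * b
t2 = t1 - n


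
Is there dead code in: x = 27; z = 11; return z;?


x is assigned but never read
Dead: 'x = 27'


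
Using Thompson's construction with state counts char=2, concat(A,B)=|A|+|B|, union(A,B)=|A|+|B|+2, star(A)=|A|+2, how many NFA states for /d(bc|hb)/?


Syntax tree has 5 char leaf(s), 1 union(s), 0 star(s)
chars contribute 5×2 = 10; each union adds +2; each star adds +2
Total: 10 + 2 + 0 = 12 states


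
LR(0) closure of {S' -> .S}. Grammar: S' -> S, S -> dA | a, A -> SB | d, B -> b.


Start: S' -> .S
For each item with dot before a nonterminal B, add B -> .γ for every B-production
Closure: [S' -> .S, S -> .dA, S -> .a]


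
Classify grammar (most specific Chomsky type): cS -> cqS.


LHS has context (more than one symbol) and |LHS| ≤ |RHS|
Classification: Type 1 (Context-Sensitive)


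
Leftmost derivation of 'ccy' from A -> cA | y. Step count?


Derivation: A => cA => ccA => ccy
Steps: 3


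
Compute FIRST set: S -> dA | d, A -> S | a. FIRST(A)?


Per alternative of A: FIRST(S) = {d}; FIRST(a) = {a}
FIRST(A) = {a, d}


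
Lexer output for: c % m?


Scan left to right, longest-match per lexeme
Tokens: ID(c), OP(%), ID(m)


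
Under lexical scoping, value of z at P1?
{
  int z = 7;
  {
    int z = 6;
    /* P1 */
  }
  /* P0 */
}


z declared in the same block as P1
z = 6


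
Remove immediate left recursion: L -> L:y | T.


Left-recursive alternatives: L:y; non-recursive: T
Introduce L': L -> TL', L' -> :yL' | ε


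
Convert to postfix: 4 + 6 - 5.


Left to right (same or higher precedence on left)
Postfix: 4 6 + 5 -


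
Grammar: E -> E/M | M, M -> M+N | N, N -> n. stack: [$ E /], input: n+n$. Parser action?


no handle ('E/' is not any RHS); shift 'n'
Action: shift


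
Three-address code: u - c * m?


Break into single-operator statements:
t1 = c * m
t2 = u - t1


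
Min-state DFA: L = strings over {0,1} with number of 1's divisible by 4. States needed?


Track (count of 1) mod 4: states 0..3, accept at 0
Minimal DFA: 4 states


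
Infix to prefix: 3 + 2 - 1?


left-to-right (same/higher precedence on left): tree is (- (+ 3 2) 1)
Prefix: - + 3 2 1
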